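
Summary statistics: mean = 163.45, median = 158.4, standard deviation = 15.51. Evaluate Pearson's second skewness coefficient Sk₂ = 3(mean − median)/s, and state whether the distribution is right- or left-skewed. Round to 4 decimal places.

Sk₂ = 3(163.45 − 158.4) / 15.51 = 3 × 5.0500 / 15.51
    = 15.1500 / 15.51 ≈ 0.9768
Sk₂ > 0 ⇒ mean > median ⇒ right-skewed (positive skew).

0.9768, right-skewed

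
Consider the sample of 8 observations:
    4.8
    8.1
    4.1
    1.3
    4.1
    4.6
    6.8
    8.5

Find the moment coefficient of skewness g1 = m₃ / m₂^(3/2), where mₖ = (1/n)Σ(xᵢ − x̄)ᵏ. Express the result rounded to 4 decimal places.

-0.0933

x̄ = (4.8 + 8.1 + 4.1 + 1.3 + 4.1 + 4.6 + 6.8 + 8.5) / 8 = 5.2875
deviations (xᵢ − x̄): -0.4875, 2.8125, -1.1875, -3.9875, -1.1875, -0.6875, 1.5125, 3.2125
Σ(xᵢ − x̄)² = 39.9488 ⇒ m₂ = 39.9488/8 = 4.99359
Σ(xᵢ − x̄)³ = -8.3309 ⇒ m₃ = -8.3309/8 = -1.04136
m₂^(3/2) = 4.99359^(1.5) = 11.15886
g1 = m₃ / m₂^(3/2) = -1.04136 / 11.15886 ≈ -0.0933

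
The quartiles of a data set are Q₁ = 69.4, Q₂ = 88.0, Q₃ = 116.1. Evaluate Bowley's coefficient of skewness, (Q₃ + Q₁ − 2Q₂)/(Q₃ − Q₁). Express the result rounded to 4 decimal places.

numerator: Q₃ + Q₁ − 2Q₂ = 116.1 + 69.4 − 2×88.0 = 9.5000
denominator: Q₃ − Q₁ = 116.1 − 69.4 = 46.7000
Bowley skewness = 9.5000 / 46.7000 ≈ 0.2034

0.2034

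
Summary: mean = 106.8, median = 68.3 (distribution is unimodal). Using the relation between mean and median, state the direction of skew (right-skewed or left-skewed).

right-skewed

mean − median = 106.8 − 68.3 = 38.5
mean > median ⇒ the longer tail is on the right ⇒ right-skewed (positively skewed).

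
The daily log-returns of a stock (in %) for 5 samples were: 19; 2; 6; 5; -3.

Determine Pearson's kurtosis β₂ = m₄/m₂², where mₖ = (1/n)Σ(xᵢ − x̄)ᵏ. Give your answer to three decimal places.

2.568

x̄ = 5.8000
Σ(xᵢ − x̄)² = 266.8000 ⇒ m₂ = 53.36000
Σ(xᵢ − x̄)⁴ = 36565.4560 ⇒ m₄ = 7313.09120
m₂² = 2847.28960
β₂ = m₄/m₂² = 7313.09120 / 2847.28960 ≈ 2.568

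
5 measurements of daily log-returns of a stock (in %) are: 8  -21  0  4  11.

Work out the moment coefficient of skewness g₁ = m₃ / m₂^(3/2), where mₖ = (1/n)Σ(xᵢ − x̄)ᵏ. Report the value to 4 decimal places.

-1.1188

x̄ = (8 - 21 + 0 + 4 + 11) / 5 = 0.4000
deviations (xᵢ − x̄): 7.6000, -21.4000, -0.4000, 3.6000, 10.6000
Σ(xᵢ − x̄)² = 641.2000 ⇒ m₂ = 641.2000/5 = 128.24000
Σ(xᵢ − x̄)³ = -8123.7600 ⇒ m₃ = -8123.7600/5 = -1624.75200
m₂^(3/2) = 128.24000^(1.5) = 1452.22953
g₁ = m₃ / m₂^(3/2) = -1624.75200 / 1452.22953 ≈ -1.1188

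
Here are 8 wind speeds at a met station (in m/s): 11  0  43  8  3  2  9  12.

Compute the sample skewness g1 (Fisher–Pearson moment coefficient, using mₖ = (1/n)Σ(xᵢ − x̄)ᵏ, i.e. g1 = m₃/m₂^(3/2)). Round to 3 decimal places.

1.812

x̄ = (11 + 0 + 43 + 8 + 3 + 2 + 9 + 12) / 8 = 11.0000
deviations (xᵢ − x̄): 0.0000, -11.0000, 32.0000, -3.0000, -8.0000, -9.0000, -2.0000, 1.0000
Σ(xᵢ − x̄)² = 1304.0000 ⇒ m₂ = 1304.0000/8 = 163.00000
Σ(xᵢ − x̄)³ = 30162.0000 ⇒ m₃ = 30162.0000/8 = 3770.25000
m₂^(3/2) = 163.00000^(1.5) = 2081.04469
g1 = m₃ / m₂^(3/2) = 3770.25000 / 2081.04469 ≈ 1.812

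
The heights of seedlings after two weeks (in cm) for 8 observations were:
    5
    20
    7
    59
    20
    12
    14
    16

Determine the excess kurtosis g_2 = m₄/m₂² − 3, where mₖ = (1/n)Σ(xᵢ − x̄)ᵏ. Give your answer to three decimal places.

2.059

x̄ = 19.1250
Σ(xᵢ − x̄)² = 2024.8750 ⇒ m₂ = 253.10938
Σ(xᵢ − x̄)⁴ = 2592933.3379 ⇒ m₄ = 324116.66724
m₂² = 64064.35571
g_2 = m₄/m₂² − 3 = 5.05924 − 3 ≈ 2.059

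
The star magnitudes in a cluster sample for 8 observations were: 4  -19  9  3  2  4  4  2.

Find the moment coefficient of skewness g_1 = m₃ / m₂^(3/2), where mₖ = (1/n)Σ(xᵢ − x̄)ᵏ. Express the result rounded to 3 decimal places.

x̄ = (4 - 19 + 9 + 3 + 2 + 4 + 4 + 2) / 8 = 1.1250
deviations (xᵢ − x̄): 2.8750, -20.1250, 7.8750, 1.8750, 0.8750, 2.8750, 2.8750, 0.8750
Σ(xᵢ − x̄)² = 496.8750 ⇒ m₂ = 496.8750/8 = 62.10938
Σ(xᵢ − x̄)³ = -7583.3438 ⇒ m₃ = -7583.3438/8 = -947.91797
m₂^(3/2) = 62.10938^(1.5) = 489.48089
g_1 = m₃ / m₂^(3/2) = -947.91797 / 489.48089 ≈ -1.937

-1.937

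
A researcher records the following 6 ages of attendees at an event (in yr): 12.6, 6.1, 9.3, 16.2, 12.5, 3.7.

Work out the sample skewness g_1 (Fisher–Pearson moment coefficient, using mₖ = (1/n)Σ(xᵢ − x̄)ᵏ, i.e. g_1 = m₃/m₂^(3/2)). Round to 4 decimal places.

-0.1321

x̄ = (12.6 + 6.1 + 9.3 + 16.2 + 12.5 + 3.7) / 6 = 10.0667
deviations (xᵢ − x̄): 2.5333, -3.9667, -0.7667, 6.1333, 2.4333, -6.3667
Σ(xᵢ − x̄)² = 106.8133 ⇒ m₂ = 106.8133/6 = 17.80222
Σ(xᵢ − x̄)³ = -59.5444 ⇒ m₃ = -59.5444/6 = -9.92407
m₂^(3/2) = 17.80222^(1.5) = 75.11235
g_1 = m₃ / m₂^(3/2) = -9.92407 / 75.11235 ≈ -0.1321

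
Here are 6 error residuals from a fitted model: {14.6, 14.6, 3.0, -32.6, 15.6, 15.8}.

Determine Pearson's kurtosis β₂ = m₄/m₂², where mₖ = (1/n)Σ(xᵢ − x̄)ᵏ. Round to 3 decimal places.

x̄ = 5.1667
Σ(xᵢ − x̄)² = 1830.9133 ⇒ m₂ = 305.15222
Σ(xᵢ − x̄)⁴ = 2074885.2114 ⇒ m₄ = 345814.20191
m₂² = 93117.87873
β₂ = m₄/m₂² = 345814.20191 / 93117.87873 ≈ 3.714

3.714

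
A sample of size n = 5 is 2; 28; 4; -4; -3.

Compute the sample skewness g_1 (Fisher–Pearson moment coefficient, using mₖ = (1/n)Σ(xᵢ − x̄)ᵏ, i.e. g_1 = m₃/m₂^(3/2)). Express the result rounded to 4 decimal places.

1.2619

x̄ = (2 + 28 + 4 - 4 - 3) / 5 = 5.4000
deviations (xᵢ − x̄): -3.4000, 22.6000, -1.4000, -9.4000, -8.4000
Σ(xᵢ − x̄)² = 683.2000 ⇒ m₂ = 683.2000/5 = 136.64000
Σ(xᵢ − x̄)³ = 10077.8400 ⇒ m₃ = 10077.8400/5 = 2015.56800
m₂^(3/2) = 136.64000^(1.5) = 1597.22750
g_1 = m₃ / m₂^(3/2) = 2015.56800 / 1597.22750 ≈ 1.2619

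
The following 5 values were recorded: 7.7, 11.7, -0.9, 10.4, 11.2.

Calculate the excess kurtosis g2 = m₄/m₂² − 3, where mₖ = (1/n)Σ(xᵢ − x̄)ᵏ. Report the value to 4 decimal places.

-0.2014

x̄ = 8.0200
Σ(xᵢ − x̄)² = 108.9880 ⇒ m₂ = 21.79760
Σ(xᵢ − x̄)⁴ = 6648.5652 ⇒ m₄ = 1329.71303
m₂² = 475.13537
g2 = m₄/m₂² − 3 = 2.79860 − 3 ≈ -0.2014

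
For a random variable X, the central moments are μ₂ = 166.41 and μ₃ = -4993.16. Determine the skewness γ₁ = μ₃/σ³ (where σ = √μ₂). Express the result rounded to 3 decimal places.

-2.326

σ = √μ₂ = √166.41 = 12.90000
σ³ = μ₂^(3/2) = 2146.68900
γ₁ = μ₃/σ³ = -4993.16 / 2146.68900 ≈ -2.326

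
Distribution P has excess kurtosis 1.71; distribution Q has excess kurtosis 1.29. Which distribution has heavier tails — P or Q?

P

Higher excess kurtosis ⇒ heavier tails relative to the normal distribution.
1.71 vs 1.29: the larger is 1.71, so P has heavier tails.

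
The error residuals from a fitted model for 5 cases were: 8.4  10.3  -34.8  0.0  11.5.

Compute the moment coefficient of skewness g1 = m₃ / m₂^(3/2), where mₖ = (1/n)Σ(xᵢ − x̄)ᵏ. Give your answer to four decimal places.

-1.3168

x̄ = (8.4 + 10.3 - 34.8 + 0.0 + 11.5) / 5 = -0.9200
deviations (xᵢ − x̄): 9.3200, 11.2200, -33.8800, 0.9200, 12.4200
Σ(xᵢ − x̄)² = 1515.7080 ⇒ m₂ = 1515.7080/5 = 303.14160
Σ(xᵢ − x̄)³ = -34750.6385 ⇒ m₃ = -34750.6385/5 = -6950.12770
m₂^(3/2) = 303.14160^(1.5) = 5277.98690
g1 = m₃ / m₂^(3/2) = -6950.12770 / 5277.98690 ≈ -1.3168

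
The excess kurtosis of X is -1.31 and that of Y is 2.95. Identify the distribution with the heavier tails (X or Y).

Y

Higher excess kurtosis ⇒ heavier tails relative to the normal distribution.
-1.31 vs 2.95: the larger is 2.95, so Y has heavier tails. (Y is leptokurtic — heavier-than-normal tails; the other is platykurtic.)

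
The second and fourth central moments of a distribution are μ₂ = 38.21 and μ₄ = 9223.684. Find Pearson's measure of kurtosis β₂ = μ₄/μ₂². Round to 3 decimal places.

μ₂² = 38.21² = 1460.00410
μ₄/μ₂² = 9223.684 / 1460.00410 = 6.31757
β₂ ≈ 6.318

6.318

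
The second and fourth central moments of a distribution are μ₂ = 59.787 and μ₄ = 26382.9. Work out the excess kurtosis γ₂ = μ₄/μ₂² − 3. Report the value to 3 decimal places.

4.381

μ₂² = 59.787² = 3574.48537
μ₄/μ₂² = 26382.9 / 3574.48537 = 7.38089
γ₂ = 7.38089 − 3 ≈ 4.381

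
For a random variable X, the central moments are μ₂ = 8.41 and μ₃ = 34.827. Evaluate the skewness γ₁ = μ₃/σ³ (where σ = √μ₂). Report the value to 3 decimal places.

1.428

σ = √μ₂ = √8.41 = 2.90000
σ³ = μ₂^(3/2) = 24.38900
γ₁ = μ₃/σ³ = 34.827 / 24.38900 ≈ 1.428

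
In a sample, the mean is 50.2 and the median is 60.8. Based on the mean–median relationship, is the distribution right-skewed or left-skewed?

left-skewed

mean − median = 50.2 − 60.8 = -10.6
mean < median ⇒ the longer tail is on the left ⇒ left-skewed (negatively skewed).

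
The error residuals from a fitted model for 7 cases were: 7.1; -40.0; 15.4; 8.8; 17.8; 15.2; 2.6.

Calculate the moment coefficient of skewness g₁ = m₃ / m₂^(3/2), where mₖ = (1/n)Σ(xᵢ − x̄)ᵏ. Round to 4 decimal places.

-1.7462

x̄ = (7.1 - 40.0 + 15.4 + 8.8 + 17.8 + 15.2 + 2.6) / 7 = 3.8429
deviations (xᵢ − x̄): 3.2571, -43.8429, 11.5571, 4.9571, 13.9571, 11.3571, -1.2429
Σ(xᵢ − x̄)² = 2416.2771 ⇒ m₂ = 2416.2771/7 = 345.18245
Σ(xᵢ − x̄)³ = -78392.6878 ⇒ m₃ = -78392.6878/7 = -11198.95539
m₂^(3/2) = 345.18245^(1.5) = 6413.17452
g₁ = m₃ / m₂^(3/2) = -11198.95539 / 6413.17452 ≈ -1.7462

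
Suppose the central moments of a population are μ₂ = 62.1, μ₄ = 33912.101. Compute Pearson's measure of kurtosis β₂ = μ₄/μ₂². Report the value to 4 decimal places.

8.7937

μ₂² = 62.1² = 3856.41000
μ₄/μ₂² = 33912.101 / 3856.41000 = 8.79370
β₂ ≈ 8.7937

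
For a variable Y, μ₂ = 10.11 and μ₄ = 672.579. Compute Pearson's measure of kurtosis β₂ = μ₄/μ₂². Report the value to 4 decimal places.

6.5802

μ₂² = 10.11² = 102.21210
μ₄/μ₂² = 672.579 / 102.21210 = 6.58023
β₂ ≈ 6.5802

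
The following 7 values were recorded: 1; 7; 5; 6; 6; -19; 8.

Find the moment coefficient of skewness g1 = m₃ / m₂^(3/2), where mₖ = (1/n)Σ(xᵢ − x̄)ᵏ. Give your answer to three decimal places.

-1.828

x̄ = (1 + 7 + 5 + 6 + 6 - 19 + 8) / 7 = 2.0000
deviations (xᵢ − x̄): -1.0000, 5.0000, 3.0000, 4.0000, 4.0000, -21.0000, 6.0000
Σ(xᵢ − x̄)² = 544.0000 ⇒ m₂ = 544.0000/7 = 77.71429
Σ(xᵢ − x̄)³ = -8766.0000 ⇒ m₃ = -8766.0000/7 = -1252.28571
m₂^(3/2) = 77.71429^(1.5) = 685.09578
g1 = m₃ / m₂^(3/2) = -1252.28571 / 685.09578 ≈ -1.828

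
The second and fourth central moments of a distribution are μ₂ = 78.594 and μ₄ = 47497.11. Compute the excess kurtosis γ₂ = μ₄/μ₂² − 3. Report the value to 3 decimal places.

4.689

μ₂² = 78.594² = 6177.01684
μ₄/μ₂² = 47497.11 / 6177.01684 = 7.68933
γ₂ = 7.68933 − 3 ≈ 4.689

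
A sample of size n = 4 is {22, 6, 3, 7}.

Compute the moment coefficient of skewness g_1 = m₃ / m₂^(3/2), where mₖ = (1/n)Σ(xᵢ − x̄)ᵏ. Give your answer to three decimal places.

x̄ = (22 + 6 + 3 + 7) / 4 = 9.5000
deviations (xᵢ − x̄): 12.5000, -3.5000, -6.5000, -2.5000
Σ(xᵢ − x̄)² = 217.0000 ⇒ m₂ = 217.0000/4 = 54.25000
Σ(xᵢ − x̄)³ = 1620.0000 ⇒ m₃ = 1620.0000/4 = 405.00000
m₂^(3/2) = 54.25000^(1.5) = 399.57620
g_1 = m₃ / m₂^(3/2) = 405.00000 / 399.57620 ≈ 1.014

1.014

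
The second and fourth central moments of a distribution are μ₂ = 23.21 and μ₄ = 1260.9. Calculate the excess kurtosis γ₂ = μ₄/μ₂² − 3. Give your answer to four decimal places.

-0.6594

μ₂² = 23.21² = 538.70410
μ₄/μ₂² = 1260.9 / 538.70410 = 2.34062
γ₂ = 2.34062 − 3 ≈ -0.6594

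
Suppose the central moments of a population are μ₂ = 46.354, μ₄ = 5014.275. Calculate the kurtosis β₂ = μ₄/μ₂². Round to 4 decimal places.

μ₂² = 46.354² = 2148.69332
μ₄/μ₂² = 5014.275 / 2148.69332 = 2.33364
β₂ ≈ 2.3336

2.3336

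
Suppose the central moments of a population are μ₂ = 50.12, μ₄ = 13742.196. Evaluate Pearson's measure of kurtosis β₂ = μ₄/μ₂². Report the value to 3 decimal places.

μ₂² = 50.12² = 2512.01440
μ₄/μ₂² = 13742.196 / 2512.01440 = 5.47059
β₂ ≈ 5.471

5.471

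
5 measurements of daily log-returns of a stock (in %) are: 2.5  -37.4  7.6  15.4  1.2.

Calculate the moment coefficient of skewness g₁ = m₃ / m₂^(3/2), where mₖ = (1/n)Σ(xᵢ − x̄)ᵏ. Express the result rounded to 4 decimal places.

-1.2155

x̄ = (2.5 - 37.4 + 7.6 + 15.4 + 1.2) / 5 = -2.1400
deviations (xᵢ − x̄): 4.6400, -35.2600, 9.7400, 17.5400, 3.3400
Σ(xᵢ − x̄)² = 1678.4720 ⇒ m₂ = 1678.4720/5 = 335.69440
Σ(xᵢ − x̄)³ = -37380.2390 ⇒ m₃ = -37380.2390/5 = -7476.04781
m₂^(3/2) = 335.69440^(1.5) = 6150.58103
g₁ = m₃ / m₂^(3/2) = -7476.04781 / 6150.58103 ≈ -1.2155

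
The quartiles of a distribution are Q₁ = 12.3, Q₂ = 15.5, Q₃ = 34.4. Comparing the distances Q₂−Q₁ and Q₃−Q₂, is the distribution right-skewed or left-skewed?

right-skewed

Q₂ − Q₁ = 3.2;  Q₃ − Q₂ = 18.9
Q₃ − Q₂ > Q₂ − Q₁ ⇒ the upper half is more spread out ⇒ right-skewed.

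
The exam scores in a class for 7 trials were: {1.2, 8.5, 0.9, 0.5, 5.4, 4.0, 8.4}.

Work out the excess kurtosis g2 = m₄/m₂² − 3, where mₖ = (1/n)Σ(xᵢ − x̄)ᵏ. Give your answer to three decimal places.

-1.540

x̄ = 4.1286
Σ(xᵢ − x̄)² = 71.1543 ⇒ m₂ = 10.16490
Σ(xᵢ − x̄)⁴ = 1056.2333 ⇒ m₄ = 150.89047
m₂² = 103.32515
g2 = m₄/m₂² − 3 = 1.46035 − 3 ≈ -1.540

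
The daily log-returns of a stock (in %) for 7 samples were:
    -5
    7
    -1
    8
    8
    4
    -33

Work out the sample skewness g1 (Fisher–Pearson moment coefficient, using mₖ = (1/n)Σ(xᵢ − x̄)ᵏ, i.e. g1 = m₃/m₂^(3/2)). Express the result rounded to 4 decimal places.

x̄ = (-5 + 7 - 1 + 8 + 8 + 4 - 33) / 7 = -1.7143
deviations (xᵢ − x̄): -3.2857, 8.7143, 0.7143, 9.7143, 9.7143, 5.7143, -31.2857
Σ(xᵢ − x̄)² = 1287.4286 ⇒ m₂ = 1287.4286/7 = 183.91837
Σ(xᵢ − x̄)³ = -27975.6735 ⇒ m₃ = -27975.6735/7 = -3996.52478
m₂^(3/2) = 183.91837^(1.5) = 2494.23664
g1 = m₃ / m₂^(3/2) = -3996.52478 / 2494.23664 ≈ -1.6023

-1.6023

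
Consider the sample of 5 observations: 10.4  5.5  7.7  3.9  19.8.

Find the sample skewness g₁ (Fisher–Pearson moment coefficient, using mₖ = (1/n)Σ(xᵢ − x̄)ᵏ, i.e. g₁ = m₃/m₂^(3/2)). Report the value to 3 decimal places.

x̄ = (10.4 + 5.5 + 7.7 + 3.9 + 19.8) / 5 = 9.4600
deviations (xᵢ − x̄): 0.9400, -3.9600, -1.7600, -5.5600, 10.3400
Σ(xᵢ − x̄)² = 157.4920 ⇒ m₂ = 157.4920/5 = 31.49840
Σ(xᵢ − x̄)³ = 866.9074 ⇒ m₃ = 866.9074/5 = 173.38147
m₂^(3/2) = 31.49840^(1.5) = 176.77984
g₁ = m₃ / m₂^(3/2) = 173.38147 / 176.77984 ≈ 0.981

0.981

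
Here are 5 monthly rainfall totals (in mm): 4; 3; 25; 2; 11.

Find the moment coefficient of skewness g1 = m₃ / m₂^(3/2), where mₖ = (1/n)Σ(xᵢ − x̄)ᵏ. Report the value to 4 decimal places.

1.0745

x̄ = (4 + 3 + 25 + 2 + 11) / 5 = 9.0000
deviations (xᵢ − x̄): -5.0000, -6.0000, 16.0000, -7.0000, 2.0000
Σ(xᵢ − x̄)² = 370.0000 ⇒ m₂ = 370.0000/5 = 74.00000
Σ(xᵢ − x̄)³ = 3420.0000 ⇒ m₃ = 3420.0000/5 = 684.00000
m₂^(3/2) = 74.00000^(1.5) = 636.57207
g1 = m₃ / m₂^(3/2) = 684.00000 / 636.57207 ≈ 1.0745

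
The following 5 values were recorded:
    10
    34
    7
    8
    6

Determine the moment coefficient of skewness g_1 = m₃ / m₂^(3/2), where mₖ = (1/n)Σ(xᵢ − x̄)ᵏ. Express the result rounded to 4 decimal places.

1.4427

x̄ = (10 + 34 + 7 + 8 + 6) / 5 = 13.0000
deviations (xᵢ − x̄): -3.0000, 21.0000, -6.0000, -5.0000, -7.0000
Σ(xᵢ − x̄)² = 560.0000 ⇒ m₂ = 560.0000/5 = 112.00000
Σ(xᵢ − x̄)³ = 8550.0000 ⇒ m₃ = 8550.0000/5 = 1710.00000
m₂^(3/2) = 112.00000^(1.5) = 1185.29659
g_1 = m₃ / m₂^(3/2) = 1710.00000 / 1185.29659 ≈ 1.4427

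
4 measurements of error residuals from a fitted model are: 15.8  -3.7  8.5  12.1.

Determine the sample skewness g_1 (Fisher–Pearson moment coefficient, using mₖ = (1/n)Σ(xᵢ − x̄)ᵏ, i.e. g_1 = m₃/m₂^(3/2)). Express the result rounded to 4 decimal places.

x̄ = (15.8 - 3.7 + 8.5 + 12.1) / 4 = 8.1750
deviations (xᵢ − x̄): 7.6250, -11.8750, 0.3250, 3.9250
Σ(xᵢ − x̄)² = 214.6675 ⇒ m₂ = 214.6675/4 = 53.66688
Σ(xᵢ − x̄)³ = -1170.7369 ⇒ m₃ = -1170.7369/4 = -292.68422
m₂^(3/2) = 53.66688^(1.5) = 393.15107
g_1 = m₃ / m₂^(3/2) = -292.68422 / 393.15107 ≈ -0.7445

-0.7445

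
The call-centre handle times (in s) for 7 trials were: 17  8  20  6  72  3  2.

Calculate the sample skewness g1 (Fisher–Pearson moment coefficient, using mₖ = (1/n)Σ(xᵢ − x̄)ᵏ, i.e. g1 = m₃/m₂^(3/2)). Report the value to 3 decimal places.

x̄ = (17 + 8 + 20 + 6 + 72 + 3 + 2) / 7 = 18.2857
deviations (xᵢ − x̄): -1.2857, -10.2857, 1.7143, -12.2857, 53.7143, -15.2857, -16.2857
Σ(xᵢ − x̄)² = 3645.4286 ⇒ m₂ = 3645.4286/7 = 520.77551
Σ(xᵢ − x̄)³ = 144147.1837 ⇒ m₃ = 144147.1837/7 = 20592.45481
m₂^(3/2) = 520.77551^(1.5) = 11884.36084
g1 = m₃ / m₂^(3/2) = 20592.45481 / 11884.36084 ≈ 1.733

1.733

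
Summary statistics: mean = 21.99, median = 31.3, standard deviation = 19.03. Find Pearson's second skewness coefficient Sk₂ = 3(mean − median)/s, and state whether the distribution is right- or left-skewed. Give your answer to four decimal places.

-1.4677, left-skewed

Sk₂ = 3(21.99 − 31.3) / 19.03 = 3 × -9.3100 / 19.03
    = -27.9300 / 19.03 ≈ -1.4677
Sk₂ < 0 ⇒ mean < median ⇒ left-skewed (negative skew).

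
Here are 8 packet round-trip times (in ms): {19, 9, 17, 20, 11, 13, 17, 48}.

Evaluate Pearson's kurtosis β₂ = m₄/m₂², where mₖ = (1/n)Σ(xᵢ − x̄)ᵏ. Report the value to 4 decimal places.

x̄ = 19.2500
Σ(xᵢ − x̄)² = 1049.5000 ⇒ m₂ = 131.18750
Σ(xᵢ − x̄)⁴ = 700453.6563 ⇒ m₄ = 87556.70703
m₂² = 17210.16016
β₂ = m₄/m₂² = 87556.70703 / 17210.16016 ≈ 5.0875

5.0875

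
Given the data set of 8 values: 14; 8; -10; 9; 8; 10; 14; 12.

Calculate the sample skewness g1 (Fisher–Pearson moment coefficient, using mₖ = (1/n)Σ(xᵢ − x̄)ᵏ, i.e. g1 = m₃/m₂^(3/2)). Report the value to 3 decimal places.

-1.822

x̄ = (14 + 8 - 10 + 9 + 8 + 10 + 14 + 12) / 8 = 8.1250
deviations (xᵢ − x̄): 5.8750, -0.1250, -18.1250, 0.8750, -0.1250, 1.8750, 5.8750, 3.8750
Σ(xᵢ − x̄)² = 416.8750 ⇒ m₂ = 416.8750/8 = 52.10938
Σ(xᵢ − x̄)³ = -5483.3438 ⇒ m₃ = -5483.3438/8 = -685.41797
m₂^(3/2) = 52.10938^(1.5) = 376.16103
g1 = m₃ / m₂^(3/2) = -685.41797 / 376.16103 ≈ -1.822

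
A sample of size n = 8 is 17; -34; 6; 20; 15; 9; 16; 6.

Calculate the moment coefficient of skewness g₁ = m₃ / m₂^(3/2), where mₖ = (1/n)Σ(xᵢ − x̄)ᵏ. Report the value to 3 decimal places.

x̄ = (17 - 34 + 6 + 20 + 15 + 9 + 16 + 6) / 8 = 6.8750
deviations (xᵢ − x̄): 10.1250, -40.8750, -0.8750, 13.1250, 8.1250, 2.1250, 9.1250, -0.8750
Σ(xᵢ − x̄)² = 2100.8750 ⇒ m₂ = 2100.8750/8 = 262.60938
Σ(xᵢ − x̄)³ = -63689.1563 ⇒ m₃ = -63689.1563/8 = -7961.14453
m₂^(3/2) = 262.60938^(1.5) = 4255.64448
g₁ = m₃ / m₂^(3/2) = -7961.14453 / 4255.64448 ≈ -1.871

-1.871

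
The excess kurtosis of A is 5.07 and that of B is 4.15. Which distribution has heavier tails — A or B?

A

Higher excess kurtosis ⇒ heavier tails relative to the normal distribution.
5.07 vs 4.15: the larger is 5.07, so A has heavier tails.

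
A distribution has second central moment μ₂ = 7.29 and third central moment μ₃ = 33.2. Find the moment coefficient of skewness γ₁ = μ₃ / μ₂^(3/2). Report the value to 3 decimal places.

1.687

σ = √μ₂ = √7.29 = 2.70000
σ³ = μ₂^(3/2) = 19.68300
γ₁ = μ₃/σ³ = 33.2 / 19.68300 ≈ 1.687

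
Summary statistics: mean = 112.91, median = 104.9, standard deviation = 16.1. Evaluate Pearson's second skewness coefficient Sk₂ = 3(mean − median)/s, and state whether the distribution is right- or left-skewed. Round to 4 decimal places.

Sk₂ = 3(112.91 − 104.9) / 16.1 = 3 × 8.0100 / 16.1
    = 24.0300 / 16.1 ≈ 1.4925
Sk₂ > 0 ⇒ mean > median ⇒ right-skewed (positive skew).

1.4925, right-skewed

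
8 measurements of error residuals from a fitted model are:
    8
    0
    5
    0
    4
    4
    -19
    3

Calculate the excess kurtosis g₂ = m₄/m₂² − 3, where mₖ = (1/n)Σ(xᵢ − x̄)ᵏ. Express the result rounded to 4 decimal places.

x̄ = 0.6250
Σ(xᵢ − x̄)² = 487.8750 ⇒ m₂ = 60.98438
Σ(xᵢ − x̄)⁴ = 151949.6191 ⇒ m₄ = 18993.70239
m₂² = 3719.09399
g₂ = m₄/m₂² − 3 = 5.10708 − 3 ≈ 2.1071

2.1071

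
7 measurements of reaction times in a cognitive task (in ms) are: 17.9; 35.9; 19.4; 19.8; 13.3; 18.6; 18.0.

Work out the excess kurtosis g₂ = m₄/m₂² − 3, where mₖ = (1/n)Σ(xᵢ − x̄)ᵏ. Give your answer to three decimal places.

1.460

x̄ = 20.4143
Σ(xᵢ − x̄)² = 307.2686 ⇒ m₂ = 43.89551
Σ(xᵢ − x̄)⁴ = 60155.2189 ⇒ m₄ = 8593.60270
m₂² = 1926.81582
g₂ = m₄/m₂² − 3 = 4.46000 − 3 ≈ 1.460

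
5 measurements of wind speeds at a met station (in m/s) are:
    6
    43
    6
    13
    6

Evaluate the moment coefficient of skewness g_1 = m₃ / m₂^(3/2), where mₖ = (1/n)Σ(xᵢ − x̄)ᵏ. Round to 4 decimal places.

x̄ = (6 + 43 + 6 + 13 + 6) / 5 = 14.8000
deviations (xᵢ − x̄): -8.8000, 28.2000, -8.8000, -1.8000, -8.8000
Σ(xᵢ − x̄)² = 1030.8000 ⇒ m₂ = 1030.8000/5 = 206.16000
Σ(xᵢ − x̄)³ = 20375.5200 ⇒ m₃ = 20375.5200/5 = 4075.10400
m₂^(3/2) = 206.16000^(1.5) = 2960.10154
g_1 = m₃ / m₂^(3/2) = 4075.10400 / 2960.10154 ≈ 1.3767

1.3767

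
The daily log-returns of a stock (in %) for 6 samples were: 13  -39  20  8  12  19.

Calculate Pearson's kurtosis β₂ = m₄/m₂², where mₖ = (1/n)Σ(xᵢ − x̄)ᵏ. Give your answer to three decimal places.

3.914

x̄ = 5.5000
Σ(xᵢ − x̄)² = 2477.5000 ⇒ m₂ = 412.91667
Σ(xᵢ − x̄)⁴ = 4003798.3750 ⇒ m₄ = 667299.72917
m₂² = 170500.17361
β₂ = m₄/m₂² = 667299.72917 / 170500.17361 ≈ 3.914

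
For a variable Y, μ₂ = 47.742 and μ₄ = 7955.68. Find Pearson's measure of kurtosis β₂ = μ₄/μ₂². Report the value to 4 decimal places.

3.4904

μ₂² = 47.742² = 2279.29856
μ₄/μ₂² = 7955.68 / 2279.29856 = 3.49041
β₂ ≈ 3.4904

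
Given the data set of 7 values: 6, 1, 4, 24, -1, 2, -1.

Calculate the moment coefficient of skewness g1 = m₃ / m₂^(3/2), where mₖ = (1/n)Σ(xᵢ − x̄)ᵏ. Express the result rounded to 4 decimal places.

1.6991

x̄ = (6 + 1 + 4 + 24 - 1 + 2 - 1) / 7 = 5.0000
deviations (xᵢ − x̄): 1.0000, -4.0000, -1.0000, 19.0000, -6.0000, -3.0000, -6.0000
Σ(xᵢ − x̄)² = 460.0000 ⇒ m₂ = 460.0000/7 = 65.71429
Σ(xᵢ − x̄)³ = 6336.0000 ⇒ m₃ = 6336.0000/7 = 905.14286
m₂^(3/2) = 65.71429^(1.5) = 532.70857
g1 = m₃ / m₂^(3/2) = 905.14286 / 532.70857 ≈ 1.6991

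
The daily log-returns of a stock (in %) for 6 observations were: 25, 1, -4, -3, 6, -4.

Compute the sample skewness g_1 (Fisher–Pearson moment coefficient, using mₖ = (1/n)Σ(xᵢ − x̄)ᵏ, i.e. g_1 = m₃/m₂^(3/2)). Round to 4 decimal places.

x̄ = (25 + 1 - 4 - 3 + 6 - 4) / 6 = 3.5000
deviations (xᵢ − x̄): 21.5000, -2.5000, -7.5000, -6.5000, 2.5000, -7.5000
Σ(xᵢ − x̄)² = 629.5000 ⇒ m₂ = 629.5000/6 = 104.91667
Σ(xᵢ − x̄)³ = 8820.0000 ⇒ m₃ = 8820.0000/6 = 1470.00000
m₂^(3/2) = 104.91667^(1.5) = 1074.64922
g_1 = m₃ / m₂^(3/2) = 1470.00000 / 1074.64922 ≈ 1.3679

1.3679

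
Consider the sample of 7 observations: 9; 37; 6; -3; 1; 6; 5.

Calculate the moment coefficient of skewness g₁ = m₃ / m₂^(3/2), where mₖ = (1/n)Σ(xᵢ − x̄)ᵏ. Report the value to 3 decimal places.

x̄ = (9 + 37 + 6 - 3 + 1 + 6 + 5) / 7 = 8.7143
deviations (xᵢ − x̄): 0.2857, 28.2857, -2.7143, -11.7143, -7.7143, -2.7143, -3.7143
Σ(xᵢ − x̄)² = 1025.4286 ⇒ m₂ = 1025.4286/7 = 146.48980
Σ(xᵢ − x̄)³ = 20473.1020 ⇒ m₃ = 20473.1020/7 = 2924.72886
m₂^(3/2) = 146.48980^(1.5) = 1773.00949
g₁ = m₃ / m₂^(3/2) = 2924.72886 / 1773.00949 ≈ 1.650

1.650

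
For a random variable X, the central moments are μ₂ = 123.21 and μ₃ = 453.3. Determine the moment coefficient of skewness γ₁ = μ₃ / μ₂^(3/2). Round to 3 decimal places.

0.331

σ = √μ₂ = √123.21 = 11.10000
σ³ = μ₂^(3/2) = 1367.63100
γ₁ = μ₃/σ³ = 453.3 / 1367.63100 ≈ 0.331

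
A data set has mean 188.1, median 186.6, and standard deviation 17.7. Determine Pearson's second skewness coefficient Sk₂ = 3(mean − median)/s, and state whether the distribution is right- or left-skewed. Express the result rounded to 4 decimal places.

0.2542, right-skewed

Sk₂ = 3(188.1 − 186.6) / 17.7 = 3 × 1.5000 / 17.7
    = 4.5000 / 17.7 ≈ 0.2542
Sk₂ > 0 ⇒ mean > median ⇒ right-skewed (positive skew).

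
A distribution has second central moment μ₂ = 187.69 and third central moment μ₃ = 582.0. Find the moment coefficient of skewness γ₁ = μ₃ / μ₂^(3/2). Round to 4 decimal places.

σ = √μ₂ = √187.69 = 13.70000
σ³ = μ₂^(3/2) = 2571.35300
γ₁ = μ₃/σ³ = 582.0 / 2571.35300 ≈ 0.2263

0.2263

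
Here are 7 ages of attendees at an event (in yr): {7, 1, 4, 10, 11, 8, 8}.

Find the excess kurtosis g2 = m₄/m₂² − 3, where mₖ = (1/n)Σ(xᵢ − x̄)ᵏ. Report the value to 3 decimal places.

-0.683

x̄ = 7.0000
Σ(xᵢ − x̄)² = 72.0000 ⇒ m₂ = 10.28571
Σ(xᵢ − x̄)⁴ = 1716.0000 ⇒ m₄ = 245.14286
m₂² = 105.79592
g2 = m₄/m₂² − 3 = 2.31713 − 3 ≈ -0.683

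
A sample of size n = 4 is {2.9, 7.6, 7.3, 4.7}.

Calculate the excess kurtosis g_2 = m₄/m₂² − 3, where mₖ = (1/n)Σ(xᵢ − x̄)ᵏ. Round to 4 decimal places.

-1.5940

x̄ = 5.6250
Σ(xᵢ − x̄)² = 14.9875 ⇒ m₂ = 3.74687
Σ(xᵢ − x̄)⁴ = 78.9584 ⇒ m₄ = 19.73960
m₂² = 14.03907
g_2 = m₄/m₂² − 3 = 1.40605 − 3 ≈ -1.5940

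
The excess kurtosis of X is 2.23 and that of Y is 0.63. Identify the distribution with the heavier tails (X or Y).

X

Higher excess kurtosis ⇒ heavier tails relative to the normal distribution.
2.23 vs 0.63: the larger is 2.23, so X has heavier tails.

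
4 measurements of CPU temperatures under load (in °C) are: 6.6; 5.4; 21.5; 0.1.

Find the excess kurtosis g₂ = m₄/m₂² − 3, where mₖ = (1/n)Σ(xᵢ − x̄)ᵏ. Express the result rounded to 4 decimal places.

x̄ = 8.4000
Σ(xᵢ − x̄)² = 252.7400 ⇒ m₂ = 63.18500
Σ(xᵢ − x̄)⁴ = 34287.3218 ⇒ m₄ = 8571.83045
m₂² = 3992.34423
g₂ = m₄/m₂² − 3 = 2.14707 − 3 ≈ -0.8529

-0.8529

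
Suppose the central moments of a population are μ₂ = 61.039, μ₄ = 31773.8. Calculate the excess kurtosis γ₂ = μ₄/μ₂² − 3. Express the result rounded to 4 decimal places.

5.5281

μ₂² = 61.039² = 3725.75952
μ₄/μ₂² = 31773.8 / 3725.75952 = 8.52814
γ₂ = 8.52814 − 3 ≈ 5.5281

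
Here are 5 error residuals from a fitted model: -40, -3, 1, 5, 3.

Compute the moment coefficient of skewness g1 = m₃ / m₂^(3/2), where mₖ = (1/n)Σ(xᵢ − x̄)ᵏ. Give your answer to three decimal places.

x̄ = (-40 - 3 + 1 + 5 + 3) / 5 = -6.8000
deviations (xᵢ − x̄): -33.2000, 3.8000, 7.8000, 11.8000, 9.8000
Σ(xᵢ − x̄)² = 1412.8000 ⇒ m₂ = 1412.8000/5 = 282.56000
Σ(xᵢ − x̄)³ = -33480.7200 ⇒ m₃ = -33480.7200/5 = -6696.14400
m₂^(3/2) = 282.56000^(1.5) = 4749.69829
g1 = m₃ / m₂^(3/2) = -6696.14400 / 4749.69829 ≈ -1.410

-1.410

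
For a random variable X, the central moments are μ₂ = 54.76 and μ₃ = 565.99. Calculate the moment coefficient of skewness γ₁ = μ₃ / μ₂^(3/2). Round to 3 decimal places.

σ = √μ₂ = √54.76 = 7.40000
σ³ = μ₂^(3/2) = 405.22400
γ₁ = μ₃/σ³ = 565.99 / 405.22400 ≈ 1.397

1.397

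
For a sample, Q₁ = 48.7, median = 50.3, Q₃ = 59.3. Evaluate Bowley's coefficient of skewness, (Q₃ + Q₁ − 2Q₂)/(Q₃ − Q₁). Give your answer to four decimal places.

0.6981

numerator: Q₃ + Q₁ − 2Q₂ = 59.3 + 48.7 − 2×50.3 = 7.4000
denominator: Q₃ − Q₁ = 59.3 − 48.7 = 10.6000
Bowley skewness = 7.4000 / 10.6000 ≈ 0.6981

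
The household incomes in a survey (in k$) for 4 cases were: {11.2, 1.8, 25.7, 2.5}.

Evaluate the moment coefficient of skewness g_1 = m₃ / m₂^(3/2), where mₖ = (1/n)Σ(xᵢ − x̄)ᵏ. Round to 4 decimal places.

x̄ = (11.2 + 1.8 + 25.7 + 2.5) / 4 = 10.3000
deviations (xᵢ − x̄): 0.9000, -8.5000, 15.4000, -7.8000
Σ(xᵢ − x̄)² = 371.0600 ⇒ m₂ = 371.0600/4 = 92.76500
Σ(xᵢ − x̄)³ = 2564.3160 ⇒ m₃ = 2564.3160/4 = 641.07900
m₂^(3/2) = 92.76500^(1.5) = 893.46228
g_1 = m₃ / m₂^(3/2) = 641.07900 / 893.46228 ≈ 0.7175

0.7175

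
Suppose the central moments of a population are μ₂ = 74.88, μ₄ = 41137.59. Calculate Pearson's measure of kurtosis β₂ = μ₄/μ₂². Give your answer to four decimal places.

7.3368

μ₂² = 74.88² = 5607.01440
μ₄/μ₂² = 41137.59 / 5607.01440 = 7.33681
β₂ ≈ 7.3368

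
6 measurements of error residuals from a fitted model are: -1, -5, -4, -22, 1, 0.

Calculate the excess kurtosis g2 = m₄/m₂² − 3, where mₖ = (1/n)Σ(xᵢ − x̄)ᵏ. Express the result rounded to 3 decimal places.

x̄ = -5.1667
Σ(xᵢ − x̄)² = 366.8333 ⇒ m₂ = 61.13889
Σ(xᵢ − x̄)⁴ = 82755.4861 ⇒ m₄ = 13792.58102
m₂² = 3737.96373
g2 = m₄/m₂² − 3 = 3.68986 − 3 ≈ 0.690

0.690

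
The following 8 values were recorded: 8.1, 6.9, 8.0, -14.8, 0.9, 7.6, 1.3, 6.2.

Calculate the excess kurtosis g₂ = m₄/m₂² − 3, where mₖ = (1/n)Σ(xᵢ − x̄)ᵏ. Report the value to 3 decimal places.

1.633

x̄ = 3.0250
Σ(xᵢ − x̄)² = 421.7550 ⇒ m₂ = 52.71937
Σ(xᵢ − x̄)⁴ = 103023.1200 ⇒ m₄ = 12877.89000
m₂² = 2779.33250
g₂ = m₄/m₂² − 3 = 4.63345 − 3 ≈ 1.633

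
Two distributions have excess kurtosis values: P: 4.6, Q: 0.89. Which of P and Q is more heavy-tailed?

Higher excess kurtosis ⇒ heavier tails relative to the normal distribution.
4.6 vs 0.89: the larger is 4.6, so P has heavier tails.

P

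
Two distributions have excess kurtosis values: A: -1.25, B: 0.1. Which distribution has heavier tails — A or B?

B

Higher excess kurtosis ⇒ heavier tails relative to the normal distribution.
-1.25 vs 0.1: the larger is 0.1, so B has heavier tails. (B is leptokurtic — heavier-than-normal tails; the other is platykurtic.)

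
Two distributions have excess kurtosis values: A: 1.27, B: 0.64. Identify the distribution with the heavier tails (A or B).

Higher excess kurtosis ⇒ heavier tails relative to the normal distribution.
1.27 vs 0.64: the larger is 1.27, so A has heavier tails.

A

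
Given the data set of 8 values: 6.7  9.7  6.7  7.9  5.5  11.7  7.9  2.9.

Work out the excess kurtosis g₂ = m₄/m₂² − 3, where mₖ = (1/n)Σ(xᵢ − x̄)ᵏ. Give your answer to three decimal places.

x̄ = 7.3750
Σ(xᵢ − x̄)² = 49.1150 ⇒ m₂ = 6.13937
Σ(xᵢ − x̄)⁴ = 793.0736 ⇒ m₄ = 99.13420
m₂² = 37.69193
g₂ = m₄/m₂² − 3 = 2.63012 − 3 ≈ -0.370

-0.370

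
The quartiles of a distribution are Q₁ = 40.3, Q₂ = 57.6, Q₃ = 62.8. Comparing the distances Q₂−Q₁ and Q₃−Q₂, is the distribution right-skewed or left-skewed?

left-skewed

Q₂ − Q₁ = 17.3;  Q₃ − Q₂ = 5.2
Q₂ − Q₁ > Q₃ − Q₂ ⇒ the lower half is more spread out ⇒ left-skewed.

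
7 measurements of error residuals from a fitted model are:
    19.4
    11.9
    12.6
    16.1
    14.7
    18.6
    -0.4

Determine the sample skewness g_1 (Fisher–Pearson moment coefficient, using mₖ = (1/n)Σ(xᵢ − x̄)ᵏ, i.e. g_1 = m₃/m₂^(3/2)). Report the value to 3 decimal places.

x̄ = (19.4 + 11.9 + 12.6 + 16.1 + 14.7 + 18.6 - 0.4) / 7 = 13.2714
deviations (xᵢ − x̄): 6.1286, -1.3714, -0.6714, 2.8286, 1.4286, 5.3286, -13.6714
Σ(xᵢ − x̄)² = 265.2343 ⇒ m₂ = 265.2343/7 = 37.89061
Σ(xᵢ − x̄)³ = -2151.1515 ⇒ m₃ = -2151.1515/7 = -307.30735
m₂^(3/2) = 37.89061^(1.5) = 233.23699
g_1 = m₃ / m₂^(3/2) = -307.30735 / 233.23699 ≈ -1.318

-1.318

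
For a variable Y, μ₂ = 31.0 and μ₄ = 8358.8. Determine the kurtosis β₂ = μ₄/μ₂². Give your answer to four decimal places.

8.6980

μ₂² = 31.0² = 961.00000
μ₄/μ₂² = 8358.8 / 961.00000 = 8.69802
β₂ ≈ 8.6980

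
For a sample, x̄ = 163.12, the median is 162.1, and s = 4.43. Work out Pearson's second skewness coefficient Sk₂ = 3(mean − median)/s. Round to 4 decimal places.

Sk₂ = 3(163.12 − 162.1) / 4.43 = 3 × 1.0200 / 4.43
    = 3.0600 / 4.43 ≈ 0.6907

0.6907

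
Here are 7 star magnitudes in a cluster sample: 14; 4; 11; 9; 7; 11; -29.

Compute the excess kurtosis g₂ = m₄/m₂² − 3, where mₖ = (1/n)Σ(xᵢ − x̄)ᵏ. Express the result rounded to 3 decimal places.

x̄ = 3.8571
Σ(xᵢ − x̄)² = 1320.8571 ⇒ m₂ = 188.69388
Σ(xᵢ − x̄)⁴ = 1182105.6035 ⇒ m₄ = 168872.22907
m₂² = 35605.37943
g₂ = m₄/m₂² − 3 = 4.74289 − 3 ≈ 1.743

1.743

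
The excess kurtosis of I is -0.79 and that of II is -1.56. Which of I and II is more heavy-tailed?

I

Higher excess kurtosis ⇒ heavier tails relative to the normal distribution.
-0.79 vs -1.56: the larger is -0.79, so I has heavier tails.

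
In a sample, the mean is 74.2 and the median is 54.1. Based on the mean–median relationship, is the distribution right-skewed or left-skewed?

right-skewed

mean − median = 74.2 − 54.1 = 20.1
mean > median ⇒ the longer tail is on the right ⇒ right-skewed (positively skewed).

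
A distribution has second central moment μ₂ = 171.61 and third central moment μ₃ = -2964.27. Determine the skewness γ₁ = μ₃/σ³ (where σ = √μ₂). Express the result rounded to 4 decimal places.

σ = √μ₂ = √171.61 = 13.10000
σ³ = μ₂^(3/2) = 2248.09100
γ₁ = μ₃/σ³ = -2964.27 / 2248.09100 ≈ -1.3186

-1.3186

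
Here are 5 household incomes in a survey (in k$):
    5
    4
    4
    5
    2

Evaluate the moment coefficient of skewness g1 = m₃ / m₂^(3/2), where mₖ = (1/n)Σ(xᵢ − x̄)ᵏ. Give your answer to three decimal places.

x̄ = (5 + 4 + 4 + 5 + 2) / 5 = 4.0000
deviations (xᵢ − x̄): 1.0000, 0.0000, 0.0000, 1.0000, -2.0000
Σ(xᵢ − x̄)² = 6.0000 ⇒ m₂ = 6.0000/5 = 1.20000
Σ(xᵢ − x̄)³ = -6.0000 ⇒ m₃ = -6.0000/5 = -1.20000
m₂^(3/2) = 1.20000^(1.5) = 1.31453
g1 = m₃ / m₂^(3/2) = -1.20000 / 1.31453 ≈ -0.913

-0.913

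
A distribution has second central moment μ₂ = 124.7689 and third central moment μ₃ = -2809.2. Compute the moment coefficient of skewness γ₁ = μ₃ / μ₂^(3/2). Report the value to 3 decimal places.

-2.016

σ = √μ₂ = √124.7689 = 11.17000
σ³ = μ₂^(3/2) = 1393.66861
γ₁ = μ₃/σ³ = -2809.2 / 1393.66861 ≈ -2.016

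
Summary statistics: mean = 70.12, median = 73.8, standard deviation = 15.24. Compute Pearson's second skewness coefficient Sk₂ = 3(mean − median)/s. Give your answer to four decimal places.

Sk₂ = 3(70.12 − 73.8) / 15.24 = 3 × -3.6800 / 15.24
    = -11.0400 / 15.24 ≈ -0.7244

-0.7244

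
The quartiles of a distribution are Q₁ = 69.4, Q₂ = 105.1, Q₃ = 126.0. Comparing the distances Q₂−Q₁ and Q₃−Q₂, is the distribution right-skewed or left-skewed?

left-skewed

Q₂ − Q₁ = 35.7;  Q₃ − Q₂ = 20.9
Q₂ − Q₁ > Q₃ − Q₂ ⇒ the lower half is more spread out ⇒ left-skewed.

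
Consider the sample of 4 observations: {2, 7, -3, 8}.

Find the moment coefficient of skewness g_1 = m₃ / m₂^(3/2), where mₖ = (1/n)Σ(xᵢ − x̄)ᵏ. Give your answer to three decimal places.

-0.426

x̄ = (2 + 7 - 3 + 8) / 4 = 3.5000
deviations (xᵢ − x̄): -1.5000, 3.5000, -6.5000, 4.5000
Σ(xᵢ − x̄)² = 77.0000 ⇒ m₂ = 77.0000/4 = 19.25000
Σ(xᵢ − x̄)³ = -144.0000 ⇒ m₃ = -144.0000/4 = -36.00000
m₂^(3/2) = 19.25000^(1.5) = 84.45903
g_1 = m₃ / m₂^(3/2) = -36.00000 / 84.45903 ≈ -0.426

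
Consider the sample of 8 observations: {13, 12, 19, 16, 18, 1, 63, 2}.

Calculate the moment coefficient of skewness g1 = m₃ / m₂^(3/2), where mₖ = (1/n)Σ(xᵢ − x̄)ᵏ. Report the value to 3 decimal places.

1.709

x̄ = (13 + 12 + 19 + 16 + 18 + 1 + 63 + 2) / 8 = 18.0000
deviations (xᵢ − x̄): -5.0000, -6.0000, 1.0000, -2.0000, 0.0000, -17.0000, 45.0000, -16.0000
Σ(xᵢ − x̄)² = 2636.0000 ⇒ m₂ = 2636.0000/8 = 329.50000
Σ(xᵢ − x̄)³ = 81768.0000 ⇒ m₃ = 81768.0000/8 = 10221.00000
m₂^(3/2) = 329.50000^(1.5) = 5981.12844
g1 = m₃ / m₂^(3/2) = 10221.00000 / 5981.12844 ≈ 1.709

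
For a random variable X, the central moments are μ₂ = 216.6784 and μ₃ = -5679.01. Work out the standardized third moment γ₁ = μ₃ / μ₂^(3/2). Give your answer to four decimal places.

-1.7805

σ = √μ₂ = √216.6784 = 14.72000
σ³ = μ₂^(3/2) = 3189.50605
γ₁ = μ₃/σ³ = -5679.01 / 3189.50605 ≈ -1.7805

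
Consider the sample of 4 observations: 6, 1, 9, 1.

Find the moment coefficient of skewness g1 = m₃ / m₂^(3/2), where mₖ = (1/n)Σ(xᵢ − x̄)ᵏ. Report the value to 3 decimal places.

x̄ = (6 + 1 + 9 + 1) / 4 = 4.2500
deviations (xᵢ − x̄): 1.7500, -3.2500, 4.7500, -3.2500
Σ(xᵢ − x̄)² = 46.7500 ⇒ m₂ = 46.7500/4 = 11.68750
Σ(xᵢ − x̄)³ = 43.8750 ⇒ m₃ = 43.8750/4 = 10.96875
m₂^(3/2) = 11.68750^(1.5) = 39.95604
g1 = m₃ / m₂^(3/2) = 10.96875 / 39.95604 ≈ 0.275

0.275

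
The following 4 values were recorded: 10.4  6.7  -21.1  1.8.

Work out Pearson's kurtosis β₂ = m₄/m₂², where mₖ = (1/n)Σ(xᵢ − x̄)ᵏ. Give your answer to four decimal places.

x̄ = -0.5500
Σ(xᵢ − x̄)² = 600.2900 ⇒ m₂ = 150.07250
Σ(xᵢ − x̄)⁴ = 195509.3254 ⇒ m₄ = 48877.33136
m₂² = 22521.75526
β₂ = m₄/m₂² = 48877.33136 / 22521.75526 ≈ 2.1702

2.1702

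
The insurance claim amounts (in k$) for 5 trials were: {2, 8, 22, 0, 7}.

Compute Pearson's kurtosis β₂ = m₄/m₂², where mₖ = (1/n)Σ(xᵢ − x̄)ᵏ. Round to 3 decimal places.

x̄ = 7.8000
Σ(xᵢ − x̄)² = 296.8000 ⇒ m₂ = 59.36000
Σ(xᵢ − x̄)⁴ = 45492.2560 ⇒ m₄ = 9098.45120
m₂² = 3523.60960
β₂ = m₄/m₂² = 9098.45120 / 3523.60960 ≈ 2.582

2.582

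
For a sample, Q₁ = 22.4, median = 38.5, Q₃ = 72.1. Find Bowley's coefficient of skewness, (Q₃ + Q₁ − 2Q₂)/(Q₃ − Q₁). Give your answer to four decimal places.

0.3521

numerator: Q₃ + Q₁ − 2Q₂ = 72.1 + 22.4 − 2×38.5 = 17.5000
denominator: Q₃ − Q₁ = 72.1 − 22.4 = 49.7000
Bowley skewness = 17.5000 / 49.7000 ≈ 0.3521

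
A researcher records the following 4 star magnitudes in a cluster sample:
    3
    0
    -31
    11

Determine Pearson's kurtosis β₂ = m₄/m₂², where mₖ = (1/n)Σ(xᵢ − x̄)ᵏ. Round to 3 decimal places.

x̄ = -4.2500
Σ(xᵢ − x̄)² = 1018.7500 ⇒ m₂ = 254.68750
Σ(xᵢ − x̄)⁴ = 569204.0781 ⇒ m₄ = 142301.01953
m₂² = 64865.72266
β₂ = m₄/m₂² = 142301.01953 / 64865.72266 ≈ 2.194

2.194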